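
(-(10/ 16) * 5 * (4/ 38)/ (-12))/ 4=25/ 3648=0.01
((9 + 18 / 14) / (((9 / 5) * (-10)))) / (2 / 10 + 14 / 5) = -4 / 21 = -0.19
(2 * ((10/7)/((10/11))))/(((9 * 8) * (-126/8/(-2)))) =22/3969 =0.01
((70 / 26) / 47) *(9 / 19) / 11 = 315 / 127699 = 0.00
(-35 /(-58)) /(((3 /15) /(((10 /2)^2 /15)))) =875 /174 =5.03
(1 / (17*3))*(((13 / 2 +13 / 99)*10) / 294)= 6565 / 1484406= 0.00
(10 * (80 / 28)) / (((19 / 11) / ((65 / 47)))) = 143000 / 6251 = 22.88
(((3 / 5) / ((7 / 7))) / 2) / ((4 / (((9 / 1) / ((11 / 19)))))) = 513 / 440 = 1.17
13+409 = 422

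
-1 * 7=-7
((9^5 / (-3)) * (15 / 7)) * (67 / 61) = -46326.50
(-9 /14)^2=0.41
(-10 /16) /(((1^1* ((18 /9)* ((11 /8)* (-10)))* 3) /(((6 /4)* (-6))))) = -3 /44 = -0.07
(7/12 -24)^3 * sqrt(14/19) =-22188041 * sqrt(266)/32832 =-11022.05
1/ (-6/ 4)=-2/ 3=-0.67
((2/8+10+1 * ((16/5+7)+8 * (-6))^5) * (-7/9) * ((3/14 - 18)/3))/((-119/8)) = 80065799908693/3346875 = 23922554.59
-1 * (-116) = 116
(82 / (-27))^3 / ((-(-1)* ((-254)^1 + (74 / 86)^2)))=1019479432 / 9217096191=0.11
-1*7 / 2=-3.50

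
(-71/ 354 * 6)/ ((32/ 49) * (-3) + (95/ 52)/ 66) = 11939928/ 19164203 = 0.62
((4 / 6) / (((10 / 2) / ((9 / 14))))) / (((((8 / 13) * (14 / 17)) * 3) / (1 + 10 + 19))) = 663 / 392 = 1.69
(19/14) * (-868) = -1178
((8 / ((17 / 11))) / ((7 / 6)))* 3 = 1584 / 119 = 13.31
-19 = -19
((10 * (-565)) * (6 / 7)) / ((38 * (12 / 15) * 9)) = -17.70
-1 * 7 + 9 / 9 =-6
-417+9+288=-120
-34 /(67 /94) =-47.70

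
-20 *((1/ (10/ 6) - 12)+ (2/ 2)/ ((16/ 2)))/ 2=451/ 4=112.75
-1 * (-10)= 10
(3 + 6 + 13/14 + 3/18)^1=212/21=10.10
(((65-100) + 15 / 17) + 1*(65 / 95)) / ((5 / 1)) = -10799 / 1615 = -6.69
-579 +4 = -575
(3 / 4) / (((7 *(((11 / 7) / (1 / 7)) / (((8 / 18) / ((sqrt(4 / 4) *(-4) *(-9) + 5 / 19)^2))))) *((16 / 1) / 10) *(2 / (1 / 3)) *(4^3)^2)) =1805 / 21560141611008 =0.00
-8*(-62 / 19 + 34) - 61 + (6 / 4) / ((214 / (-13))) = -2496409 / 8132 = -306.99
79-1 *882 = -803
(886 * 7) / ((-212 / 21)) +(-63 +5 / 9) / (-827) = -484636031 / 788958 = -614.27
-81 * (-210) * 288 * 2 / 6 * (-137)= -223715520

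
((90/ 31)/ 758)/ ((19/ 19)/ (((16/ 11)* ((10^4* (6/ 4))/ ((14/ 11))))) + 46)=5400000/ 64854562243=0.00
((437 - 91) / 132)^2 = 29929 / 4356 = 6.87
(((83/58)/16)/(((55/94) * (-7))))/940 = -83/3572800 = -0.00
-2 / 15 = -0.13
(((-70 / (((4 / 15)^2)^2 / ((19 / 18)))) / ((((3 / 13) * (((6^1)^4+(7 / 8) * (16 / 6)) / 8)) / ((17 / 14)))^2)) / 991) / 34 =-3232125 / 7089946976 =-0.00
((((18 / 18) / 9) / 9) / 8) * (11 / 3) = 11 / 1944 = 0.01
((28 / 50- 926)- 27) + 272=-17011 / 25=-680.44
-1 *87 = -87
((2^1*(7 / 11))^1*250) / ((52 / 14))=12250 / 143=85.66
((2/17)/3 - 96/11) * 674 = -3285076/561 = -5855.75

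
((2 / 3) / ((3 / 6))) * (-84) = -112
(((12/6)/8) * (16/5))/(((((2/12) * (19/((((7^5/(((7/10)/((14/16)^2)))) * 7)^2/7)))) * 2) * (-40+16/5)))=-7266675780525/894976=-8119408.54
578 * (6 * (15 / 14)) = 26010 / 7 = 3715.71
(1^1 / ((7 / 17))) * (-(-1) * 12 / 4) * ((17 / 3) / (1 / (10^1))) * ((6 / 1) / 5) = 3468 / 7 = 495.43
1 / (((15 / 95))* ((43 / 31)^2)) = 18259 / 5547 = 3.29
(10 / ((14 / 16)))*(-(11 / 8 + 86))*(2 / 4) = -3495 / 7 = -499.29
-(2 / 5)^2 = -4 / 25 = -0.16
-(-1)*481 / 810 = 481 / 810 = 0.59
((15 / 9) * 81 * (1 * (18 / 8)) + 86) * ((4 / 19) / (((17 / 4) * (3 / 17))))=109.40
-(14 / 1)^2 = -196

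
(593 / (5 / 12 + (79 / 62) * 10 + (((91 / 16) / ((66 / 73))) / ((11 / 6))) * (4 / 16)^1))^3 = 77894888259756753784406016 / 1028624559658581600359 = 75727.23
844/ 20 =42.20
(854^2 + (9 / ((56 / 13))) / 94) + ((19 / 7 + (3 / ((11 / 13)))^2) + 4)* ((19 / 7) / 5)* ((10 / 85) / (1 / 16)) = 276404879520439 / 378981680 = 729335.73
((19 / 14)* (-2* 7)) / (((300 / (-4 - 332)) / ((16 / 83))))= 8512 / 2075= 4.10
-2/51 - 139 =-7091/51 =-139.04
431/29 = 14.86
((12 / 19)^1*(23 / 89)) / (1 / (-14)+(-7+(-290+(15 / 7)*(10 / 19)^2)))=-10488 / 19051073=-0.00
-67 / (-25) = 67 / 25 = 2.68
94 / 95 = 0.99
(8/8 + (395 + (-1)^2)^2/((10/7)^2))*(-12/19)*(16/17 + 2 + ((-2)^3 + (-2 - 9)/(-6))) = 1264031818/8075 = 156536.45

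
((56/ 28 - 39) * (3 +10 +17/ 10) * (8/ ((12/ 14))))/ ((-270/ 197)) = 3703.89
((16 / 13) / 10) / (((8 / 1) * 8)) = 1 / 520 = 0.00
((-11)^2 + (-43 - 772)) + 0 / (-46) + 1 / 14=-9715 / 14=-693.93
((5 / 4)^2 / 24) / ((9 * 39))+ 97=13074073 / 134784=97.00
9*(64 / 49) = 576 / 49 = 11.76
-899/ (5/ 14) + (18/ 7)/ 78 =-1145311/ 455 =-2517.17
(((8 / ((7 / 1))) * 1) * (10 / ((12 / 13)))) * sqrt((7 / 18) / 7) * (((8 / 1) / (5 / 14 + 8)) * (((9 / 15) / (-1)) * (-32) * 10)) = 10240 * sqrt(2) / 27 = 536.35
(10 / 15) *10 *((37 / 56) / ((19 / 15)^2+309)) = 13875 / 978404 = 0.01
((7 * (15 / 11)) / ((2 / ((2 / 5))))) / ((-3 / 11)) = -7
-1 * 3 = -3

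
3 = 3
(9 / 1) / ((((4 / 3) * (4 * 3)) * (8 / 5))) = 0.35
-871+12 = -859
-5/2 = -2.50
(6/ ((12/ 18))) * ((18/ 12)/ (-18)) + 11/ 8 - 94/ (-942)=2731/ 3768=0.72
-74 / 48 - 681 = -16381 / 24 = -682.54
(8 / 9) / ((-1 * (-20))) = 0.04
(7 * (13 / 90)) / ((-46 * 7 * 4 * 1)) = -13 / 16560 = -0.00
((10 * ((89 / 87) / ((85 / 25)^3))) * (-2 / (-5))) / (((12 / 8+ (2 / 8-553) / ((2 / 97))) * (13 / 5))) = -356000 / 238328259273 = -0.00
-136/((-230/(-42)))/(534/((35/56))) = -119/4094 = -0.03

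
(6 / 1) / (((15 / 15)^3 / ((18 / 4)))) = 27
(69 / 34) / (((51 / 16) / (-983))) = -180872 / 289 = -625.85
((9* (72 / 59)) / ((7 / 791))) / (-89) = -73224 / 5251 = -13.94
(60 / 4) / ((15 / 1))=1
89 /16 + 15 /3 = 169 /16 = 10.56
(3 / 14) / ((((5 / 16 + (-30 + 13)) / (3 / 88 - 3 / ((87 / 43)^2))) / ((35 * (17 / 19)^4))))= 64788492515 / 321895085457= 0.20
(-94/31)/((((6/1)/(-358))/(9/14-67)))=-7815677/651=-12005.65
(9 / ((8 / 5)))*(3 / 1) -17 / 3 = 269 / 24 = 11.21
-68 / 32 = -17 / 8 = -2.12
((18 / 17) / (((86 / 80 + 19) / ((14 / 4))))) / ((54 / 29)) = 4060 / 40953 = 0.10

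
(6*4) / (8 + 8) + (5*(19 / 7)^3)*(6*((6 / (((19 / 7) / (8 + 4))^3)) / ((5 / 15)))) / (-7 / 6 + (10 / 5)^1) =2239491 / 2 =1119745.50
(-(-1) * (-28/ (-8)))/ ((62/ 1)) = 7/ 124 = 0.06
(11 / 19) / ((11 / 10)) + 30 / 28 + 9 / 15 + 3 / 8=13687 / 5320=2.57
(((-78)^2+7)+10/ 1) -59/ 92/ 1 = 561233/ 92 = 6100.36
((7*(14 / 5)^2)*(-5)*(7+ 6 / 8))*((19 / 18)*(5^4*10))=-126266875 / 9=-14029652.78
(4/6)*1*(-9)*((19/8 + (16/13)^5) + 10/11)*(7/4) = -4191145665/65347568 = -64.14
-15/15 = -1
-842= -842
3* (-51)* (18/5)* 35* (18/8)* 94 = -4077297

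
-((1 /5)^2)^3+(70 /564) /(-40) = -0.00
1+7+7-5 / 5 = 14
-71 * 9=-639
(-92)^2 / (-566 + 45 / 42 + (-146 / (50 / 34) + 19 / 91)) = -38511200 / 3021199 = -12.75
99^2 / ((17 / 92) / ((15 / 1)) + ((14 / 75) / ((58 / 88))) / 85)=166700308500 / 266197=626229.10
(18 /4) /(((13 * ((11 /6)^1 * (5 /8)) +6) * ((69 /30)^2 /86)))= 1857600 /530587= 3.50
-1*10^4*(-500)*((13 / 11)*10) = 59090909.09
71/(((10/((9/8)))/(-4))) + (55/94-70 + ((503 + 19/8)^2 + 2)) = 3839780067/15040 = 255304.53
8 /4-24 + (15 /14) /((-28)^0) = -293 /14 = -20.93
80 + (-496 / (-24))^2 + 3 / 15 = 22829 / 45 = 507.31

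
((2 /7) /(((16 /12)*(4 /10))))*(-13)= -195 /28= -6.96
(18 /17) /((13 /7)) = 0.57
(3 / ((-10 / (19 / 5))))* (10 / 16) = -57 / 80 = -0.71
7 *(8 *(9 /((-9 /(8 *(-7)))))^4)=550731776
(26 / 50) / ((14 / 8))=52 / 175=0.30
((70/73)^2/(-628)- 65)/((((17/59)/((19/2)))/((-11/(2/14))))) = 2347117621695/14223101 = 165021.51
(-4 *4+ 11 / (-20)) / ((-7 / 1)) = 331 / 140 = 2.36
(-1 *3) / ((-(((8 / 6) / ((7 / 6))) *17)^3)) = 1029 / 2515456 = 0.00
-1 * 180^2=-32400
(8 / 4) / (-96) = -1 / 48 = -0.02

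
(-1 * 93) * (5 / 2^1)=-465 / 2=-232.50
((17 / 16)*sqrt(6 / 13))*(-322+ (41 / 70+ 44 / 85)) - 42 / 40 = -232.68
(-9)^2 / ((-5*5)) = -81 / 25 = -3.24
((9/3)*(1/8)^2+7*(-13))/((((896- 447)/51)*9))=-98957/86208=-1.15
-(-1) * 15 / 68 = 15 / 68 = 0.22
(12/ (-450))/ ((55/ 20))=-8/ 825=-0.01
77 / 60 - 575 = -573.72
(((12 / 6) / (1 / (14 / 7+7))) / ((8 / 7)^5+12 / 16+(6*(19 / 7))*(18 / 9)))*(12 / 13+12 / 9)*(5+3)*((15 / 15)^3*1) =283971072 / 30825665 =9.21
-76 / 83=-0.92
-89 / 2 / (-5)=89 / 10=8.90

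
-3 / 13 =-0.23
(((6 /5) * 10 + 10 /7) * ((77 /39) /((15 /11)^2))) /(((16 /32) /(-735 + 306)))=-2752508 /225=-12233.37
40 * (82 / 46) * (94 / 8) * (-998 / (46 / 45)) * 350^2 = -53006711625000 / 529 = -100201723298.68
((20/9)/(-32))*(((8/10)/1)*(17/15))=-17/270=-0.06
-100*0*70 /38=0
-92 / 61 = -1.51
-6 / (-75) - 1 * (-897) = 22427 / 25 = 897.08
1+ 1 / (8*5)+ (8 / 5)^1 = 21 / 8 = 2.62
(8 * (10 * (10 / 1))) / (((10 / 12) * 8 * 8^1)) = 15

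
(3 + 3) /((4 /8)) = 12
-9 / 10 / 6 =-3 / 20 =-0.15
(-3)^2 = 9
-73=-73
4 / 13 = 0.31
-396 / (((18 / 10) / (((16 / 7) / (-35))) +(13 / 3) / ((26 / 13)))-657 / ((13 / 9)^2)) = 3212352 / 2760427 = 1.16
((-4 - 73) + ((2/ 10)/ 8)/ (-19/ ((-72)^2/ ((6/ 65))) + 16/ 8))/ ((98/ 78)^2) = -13150220733/ 269634701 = -48.77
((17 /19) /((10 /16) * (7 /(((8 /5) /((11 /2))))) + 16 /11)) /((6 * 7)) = 11968 /9265977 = 0.00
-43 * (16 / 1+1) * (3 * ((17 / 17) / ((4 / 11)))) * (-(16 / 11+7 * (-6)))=-489039 / 2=-244519.50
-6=-6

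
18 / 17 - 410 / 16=-3341 / 136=-24.57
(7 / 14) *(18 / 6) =3 / 2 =1.50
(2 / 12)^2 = 1 / 36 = 0.03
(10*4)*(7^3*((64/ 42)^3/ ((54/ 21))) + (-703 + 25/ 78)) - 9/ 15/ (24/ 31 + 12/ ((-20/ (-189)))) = -171972583109/ 18634941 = -9228.50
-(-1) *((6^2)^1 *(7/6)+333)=375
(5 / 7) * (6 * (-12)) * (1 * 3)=-1080 / 7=-154.29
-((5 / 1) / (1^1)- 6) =1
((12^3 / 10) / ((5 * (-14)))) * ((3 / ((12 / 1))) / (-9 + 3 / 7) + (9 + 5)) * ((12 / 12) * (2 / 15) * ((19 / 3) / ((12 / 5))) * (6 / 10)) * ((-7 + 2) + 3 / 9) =63707 / 1875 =33.98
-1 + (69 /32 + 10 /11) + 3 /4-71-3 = -25057 /352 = -71.18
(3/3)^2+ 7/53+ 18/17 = 1974/901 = 2.19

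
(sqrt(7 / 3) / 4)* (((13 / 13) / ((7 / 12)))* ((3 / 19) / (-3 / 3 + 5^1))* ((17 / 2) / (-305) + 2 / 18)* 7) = 457* sqrt(21) / 139080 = 0.02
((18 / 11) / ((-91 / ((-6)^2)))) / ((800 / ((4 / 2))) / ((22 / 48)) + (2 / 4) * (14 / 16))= -10368 / 13984607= -0.00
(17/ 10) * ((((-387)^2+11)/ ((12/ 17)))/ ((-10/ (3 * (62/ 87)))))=-67093951/ 870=-77119.48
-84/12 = -7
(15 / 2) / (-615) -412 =-33785 / 82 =-412.01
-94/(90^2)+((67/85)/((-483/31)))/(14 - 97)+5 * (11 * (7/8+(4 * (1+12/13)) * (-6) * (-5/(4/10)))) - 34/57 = 28886527459051289/909002039400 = 31778.29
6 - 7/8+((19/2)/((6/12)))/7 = 439/56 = 7.84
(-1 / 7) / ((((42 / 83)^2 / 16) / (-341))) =9396596 / 3087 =3043.92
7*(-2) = -14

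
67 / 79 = 0.85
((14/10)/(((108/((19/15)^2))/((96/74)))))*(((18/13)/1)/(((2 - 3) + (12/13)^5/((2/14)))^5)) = 10973260373888274286190571817976/201279044872845334410860474911222875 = 0.00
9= 9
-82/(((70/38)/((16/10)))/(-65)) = 162032/35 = 4629.49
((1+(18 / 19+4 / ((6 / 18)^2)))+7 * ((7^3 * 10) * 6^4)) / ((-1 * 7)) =-84460423 / 19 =-4445285.42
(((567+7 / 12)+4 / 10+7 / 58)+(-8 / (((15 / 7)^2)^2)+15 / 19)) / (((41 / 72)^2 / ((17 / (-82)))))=-8626939638248 / 23734669375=-363.47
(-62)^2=3844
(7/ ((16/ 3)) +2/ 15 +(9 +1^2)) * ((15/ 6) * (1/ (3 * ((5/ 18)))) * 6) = 8241/ 40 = 206.02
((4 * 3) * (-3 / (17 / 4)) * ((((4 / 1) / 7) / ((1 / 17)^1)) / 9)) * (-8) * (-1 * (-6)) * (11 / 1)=33792 / 7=4827.43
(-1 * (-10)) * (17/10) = 17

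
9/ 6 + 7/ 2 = 5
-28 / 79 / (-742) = 2 / 4187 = 0.00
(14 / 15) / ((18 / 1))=0.05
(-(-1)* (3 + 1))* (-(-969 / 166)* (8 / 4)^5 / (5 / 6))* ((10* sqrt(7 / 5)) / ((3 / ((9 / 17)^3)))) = 10637568* sqrt(35) / 119935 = 524.72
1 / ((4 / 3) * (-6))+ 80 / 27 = 613 / 216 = 2.84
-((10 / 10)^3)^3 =-1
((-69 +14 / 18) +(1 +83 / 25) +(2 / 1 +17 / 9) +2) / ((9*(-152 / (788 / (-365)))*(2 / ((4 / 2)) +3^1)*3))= -45113 / 5913000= -0.01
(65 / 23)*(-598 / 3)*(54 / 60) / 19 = -507 / 19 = -26.68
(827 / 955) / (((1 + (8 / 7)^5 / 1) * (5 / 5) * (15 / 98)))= 1362140122 / 710161875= 1.92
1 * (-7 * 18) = -126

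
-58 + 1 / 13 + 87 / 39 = -724 / 13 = -55.69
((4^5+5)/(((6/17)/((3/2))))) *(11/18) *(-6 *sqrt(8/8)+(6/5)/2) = -577269/40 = -14431.72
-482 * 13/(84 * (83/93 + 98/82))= -3982043/111440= -35.73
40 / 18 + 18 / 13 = 422 / 117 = 3.61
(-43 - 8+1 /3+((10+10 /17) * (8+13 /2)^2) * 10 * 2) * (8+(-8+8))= 18144928 /51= 355782.90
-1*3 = -3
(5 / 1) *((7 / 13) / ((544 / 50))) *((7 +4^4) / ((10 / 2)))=46025 / 3536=13.02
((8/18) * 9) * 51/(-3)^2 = 68/3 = 22.67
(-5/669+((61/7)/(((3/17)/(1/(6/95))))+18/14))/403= 709831/365274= 1.94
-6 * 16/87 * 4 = -128/29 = -4.41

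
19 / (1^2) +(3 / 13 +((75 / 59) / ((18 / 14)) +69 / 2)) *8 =701243 / 2301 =304.76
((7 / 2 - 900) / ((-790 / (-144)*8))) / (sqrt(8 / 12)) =-16137*sqrt(6) / 1580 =-25.02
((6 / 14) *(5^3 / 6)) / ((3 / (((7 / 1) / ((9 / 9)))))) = 20.83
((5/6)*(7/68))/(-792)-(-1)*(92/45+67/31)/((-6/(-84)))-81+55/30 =-20.29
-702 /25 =-28.08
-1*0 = 0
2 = 2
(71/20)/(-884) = -71/17680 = -0.00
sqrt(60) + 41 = 2 * sqrt(15) + 41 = 48.75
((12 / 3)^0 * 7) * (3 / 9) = 7 / 3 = 2.33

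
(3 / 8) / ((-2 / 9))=-27 / 16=-1.69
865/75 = 173/15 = 11.53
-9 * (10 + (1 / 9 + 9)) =-172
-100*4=-400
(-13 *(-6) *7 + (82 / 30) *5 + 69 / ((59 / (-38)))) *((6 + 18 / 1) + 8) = 2918240 / 177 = 16487.23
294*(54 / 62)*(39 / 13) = 23814 / 31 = 768.19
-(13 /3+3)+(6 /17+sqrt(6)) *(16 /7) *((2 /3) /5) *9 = 0.35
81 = 81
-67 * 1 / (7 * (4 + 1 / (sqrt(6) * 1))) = -1608 / 665 + 67 * sqrt(6) / 665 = -2.17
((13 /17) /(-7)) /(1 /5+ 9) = -65 /5474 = -0.01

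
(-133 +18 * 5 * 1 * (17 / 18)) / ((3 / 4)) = -64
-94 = -94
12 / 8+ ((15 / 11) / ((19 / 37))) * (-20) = -21573 / 418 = -51.61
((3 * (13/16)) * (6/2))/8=117/128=0.91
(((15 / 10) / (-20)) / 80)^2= 0.00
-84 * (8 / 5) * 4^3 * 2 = -86016 / 5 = -17203.20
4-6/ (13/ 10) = -8/ 13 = -0.62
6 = 6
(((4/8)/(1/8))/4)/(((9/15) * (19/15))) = 1.32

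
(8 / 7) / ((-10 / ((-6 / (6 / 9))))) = 36 / 35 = 1.03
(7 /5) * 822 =5754 /5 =1150.80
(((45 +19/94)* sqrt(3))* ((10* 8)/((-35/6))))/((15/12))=-116544* sqrt(3)/235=-858.98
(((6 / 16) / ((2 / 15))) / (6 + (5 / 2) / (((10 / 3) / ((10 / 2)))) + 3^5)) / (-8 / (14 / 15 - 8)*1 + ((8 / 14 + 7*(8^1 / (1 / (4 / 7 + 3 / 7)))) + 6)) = 1855 / 10619544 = 0.00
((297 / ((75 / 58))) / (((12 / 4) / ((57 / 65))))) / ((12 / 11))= 200013 / 3250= 61.54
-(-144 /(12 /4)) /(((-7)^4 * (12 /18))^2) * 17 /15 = 612 /28824005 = 0.00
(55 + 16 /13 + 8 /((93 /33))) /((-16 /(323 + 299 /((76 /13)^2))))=-45614641095 /37243648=-1224.76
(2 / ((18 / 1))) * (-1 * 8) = -8 / 9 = -0.89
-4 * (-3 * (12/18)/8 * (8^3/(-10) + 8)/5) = -216/25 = -8.64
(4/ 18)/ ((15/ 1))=0.01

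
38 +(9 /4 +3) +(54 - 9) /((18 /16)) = 333 /4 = 83.25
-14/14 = -1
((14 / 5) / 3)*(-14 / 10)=-98 / 75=-1.31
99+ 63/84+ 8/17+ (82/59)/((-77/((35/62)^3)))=32939846865/328684103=100.22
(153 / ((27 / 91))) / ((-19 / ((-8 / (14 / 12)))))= 3536 / 19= 186.11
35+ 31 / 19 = 696 / 19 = 36.63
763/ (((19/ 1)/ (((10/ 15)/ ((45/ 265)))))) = 80878/ 513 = 157.66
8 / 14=4 / 7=0.57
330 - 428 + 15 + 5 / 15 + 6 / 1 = -230 / 3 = -76.67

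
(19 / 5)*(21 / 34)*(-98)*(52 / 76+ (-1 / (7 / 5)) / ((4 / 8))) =14553 / 85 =171.21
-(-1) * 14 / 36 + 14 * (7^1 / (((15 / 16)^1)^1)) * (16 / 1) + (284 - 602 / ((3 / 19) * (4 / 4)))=-167017 / 90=-1855.74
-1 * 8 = -8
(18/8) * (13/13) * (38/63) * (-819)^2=1820637/2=910318.50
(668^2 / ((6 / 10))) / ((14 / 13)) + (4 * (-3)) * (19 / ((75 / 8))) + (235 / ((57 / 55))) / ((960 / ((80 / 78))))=6447488883763 / 9336600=690560.68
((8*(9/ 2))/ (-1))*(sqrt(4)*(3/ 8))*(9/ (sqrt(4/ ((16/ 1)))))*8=-3888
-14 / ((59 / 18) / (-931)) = 234612 / 59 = 3976.47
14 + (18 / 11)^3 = 24466 / 1331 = 18.38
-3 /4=-0.75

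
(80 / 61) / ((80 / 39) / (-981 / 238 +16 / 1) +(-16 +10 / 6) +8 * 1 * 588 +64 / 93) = 273427440 / 977920688273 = 0.00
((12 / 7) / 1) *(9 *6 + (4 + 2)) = 720 / 7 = 102.86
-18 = -18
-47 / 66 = -0.71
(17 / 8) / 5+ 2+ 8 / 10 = 129 / 40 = 3.22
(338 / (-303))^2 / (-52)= -2197 / 91809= -0.02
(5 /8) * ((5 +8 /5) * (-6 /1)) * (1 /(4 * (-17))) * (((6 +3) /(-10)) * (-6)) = 2673 /1360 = 1.97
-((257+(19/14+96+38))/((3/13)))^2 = -566582809/196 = -2890728.62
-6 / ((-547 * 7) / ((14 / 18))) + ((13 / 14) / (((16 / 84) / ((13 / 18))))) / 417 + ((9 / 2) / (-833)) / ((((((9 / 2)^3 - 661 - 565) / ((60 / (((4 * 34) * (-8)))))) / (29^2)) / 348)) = -94545997283987 / 1407656070536688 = -0.07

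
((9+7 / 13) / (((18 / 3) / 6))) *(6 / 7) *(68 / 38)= 25296 / 1729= 14.63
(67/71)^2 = 4489/5041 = 0.89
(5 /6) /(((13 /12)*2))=5 /13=0.38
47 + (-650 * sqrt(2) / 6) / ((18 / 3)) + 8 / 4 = 49 - 325 * sqrt(2) / 18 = 23.47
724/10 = 362/5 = 72.40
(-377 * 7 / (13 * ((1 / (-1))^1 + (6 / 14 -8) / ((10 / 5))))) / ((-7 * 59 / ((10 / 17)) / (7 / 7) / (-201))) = 12.14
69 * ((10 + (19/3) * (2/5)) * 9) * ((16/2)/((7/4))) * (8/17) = 9962496/595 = 16743.69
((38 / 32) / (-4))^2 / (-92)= -361 / 376832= -0.00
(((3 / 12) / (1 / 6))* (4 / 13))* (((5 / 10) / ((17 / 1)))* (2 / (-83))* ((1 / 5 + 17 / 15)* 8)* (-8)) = 512 / 18343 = 0.03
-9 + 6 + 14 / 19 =-43 / 19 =-2.26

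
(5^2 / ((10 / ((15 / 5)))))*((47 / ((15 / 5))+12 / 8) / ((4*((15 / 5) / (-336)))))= -3605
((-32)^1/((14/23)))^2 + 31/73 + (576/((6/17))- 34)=15603517/3577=4362.18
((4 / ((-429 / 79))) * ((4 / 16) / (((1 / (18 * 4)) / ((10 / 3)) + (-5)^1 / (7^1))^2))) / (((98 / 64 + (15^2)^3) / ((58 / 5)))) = -27588771840 / 74184729224205743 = -0.00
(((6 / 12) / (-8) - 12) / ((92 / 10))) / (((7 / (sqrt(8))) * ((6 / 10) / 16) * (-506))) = 4825 * sqrt(2) / 244398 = 0.03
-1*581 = -581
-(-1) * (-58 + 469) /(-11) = -411 /11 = -37.36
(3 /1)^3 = 27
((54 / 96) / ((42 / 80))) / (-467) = -15 / 6538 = -0.00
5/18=0.28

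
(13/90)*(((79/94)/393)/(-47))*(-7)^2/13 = -3871/156264660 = -0.00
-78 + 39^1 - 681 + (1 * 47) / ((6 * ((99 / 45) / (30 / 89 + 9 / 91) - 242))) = -547672985 / 760622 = -720.03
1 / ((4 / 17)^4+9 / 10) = 835210 / 754249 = 1.11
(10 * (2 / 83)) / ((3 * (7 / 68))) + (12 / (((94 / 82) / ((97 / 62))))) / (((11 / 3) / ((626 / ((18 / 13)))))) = 56433688438 / 27935061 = 2020.17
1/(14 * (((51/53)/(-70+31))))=-689/238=-2.89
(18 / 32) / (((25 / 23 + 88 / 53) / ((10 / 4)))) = 54855 / 107168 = 0.51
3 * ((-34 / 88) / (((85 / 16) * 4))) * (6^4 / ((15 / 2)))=-2592 / 275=-9.43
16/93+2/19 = 490/1767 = 0.28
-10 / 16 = -5 / 8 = -0.62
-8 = -8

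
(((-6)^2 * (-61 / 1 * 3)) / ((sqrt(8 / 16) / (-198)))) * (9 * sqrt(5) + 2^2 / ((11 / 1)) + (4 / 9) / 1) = 1054080 * sqrt(2) + 11739816 * sqrt(10) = 38615252.10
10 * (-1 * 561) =-5610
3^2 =9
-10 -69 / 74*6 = -15.59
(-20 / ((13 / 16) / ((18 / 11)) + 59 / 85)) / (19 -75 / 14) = -6854400 / 5567077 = -1.23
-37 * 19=-703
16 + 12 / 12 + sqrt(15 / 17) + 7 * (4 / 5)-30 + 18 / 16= -5.34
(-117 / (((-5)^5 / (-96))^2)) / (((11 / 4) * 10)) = -2156544 / 537109375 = -0.00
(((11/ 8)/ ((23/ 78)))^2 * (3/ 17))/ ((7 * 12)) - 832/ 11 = -75.59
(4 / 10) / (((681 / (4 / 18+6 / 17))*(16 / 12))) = 44 / 173655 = 0.00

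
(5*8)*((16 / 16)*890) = 35600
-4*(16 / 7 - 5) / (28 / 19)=7.37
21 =21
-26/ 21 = -1.24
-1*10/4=-5/2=-2.50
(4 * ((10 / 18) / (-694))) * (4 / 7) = -40 / 21861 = -0.00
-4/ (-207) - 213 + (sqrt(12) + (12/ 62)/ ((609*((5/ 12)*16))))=-2774394289/ 13026510 + 2*sqrt(3)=-209.52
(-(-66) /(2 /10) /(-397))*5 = -1650 /397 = -4.16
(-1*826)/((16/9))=-3717/8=-464.62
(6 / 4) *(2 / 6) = 1 / 2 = 0.50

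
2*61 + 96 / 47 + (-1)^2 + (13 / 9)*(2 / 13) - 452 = -138209 / 423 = -326.74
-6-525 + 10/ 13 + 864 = 4339/ 13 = 333.77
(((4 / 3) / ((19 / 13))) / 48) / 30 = 13 / 20520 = 0.00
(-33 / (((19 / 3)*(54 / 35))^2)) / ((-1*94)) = 13475 / 3664872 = 0.00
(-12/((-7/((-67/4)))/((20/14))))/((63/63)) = -2010/49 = -41.02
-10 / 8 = -5 / 4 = -1.25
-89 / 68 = -1.31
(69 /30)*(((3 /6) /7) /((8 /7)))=23 /160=0.14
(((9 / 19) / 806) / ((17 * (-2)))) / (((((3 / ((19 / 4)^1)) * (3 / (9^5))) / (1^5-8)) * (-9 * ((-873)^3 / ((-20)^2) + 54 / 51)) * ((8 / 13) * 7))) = 18225 / 311673980408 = 0.00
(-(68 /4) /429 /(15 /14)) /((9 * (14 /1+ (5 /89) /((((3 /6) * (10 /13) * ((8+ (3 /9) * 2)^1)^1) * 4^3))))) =-2711296 /9236921265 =-0.00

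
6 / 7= 0.86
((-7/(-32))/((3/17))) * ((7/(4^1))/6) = 833/2304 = 0.36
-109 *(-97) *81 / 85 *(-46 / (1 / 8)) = -315159984 / 85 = -3707764.52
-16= -16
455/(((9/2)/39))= 11830/3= 3943.33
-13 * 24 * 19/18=-988/3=-329.33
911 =911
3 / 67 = 0.04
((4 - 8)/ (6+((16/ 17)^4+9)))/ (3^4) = -334084/ 106786431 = -0.00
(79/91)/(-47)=-79/4277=-0.02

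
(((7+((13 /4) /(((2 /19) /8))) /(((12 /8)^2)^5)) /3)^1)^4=197062343233066858884481 /984770902183611232881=200.11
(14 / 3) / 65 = 14 / 195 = 0.07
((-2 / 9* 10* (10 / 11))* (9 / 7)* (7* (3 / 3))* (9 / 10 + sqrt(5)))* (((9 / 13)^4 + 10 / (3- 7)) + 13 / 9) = 4245610 / 314171 + 42456100* sqrt(5) / 2827539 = 47.09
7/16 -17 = -16.56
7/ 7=1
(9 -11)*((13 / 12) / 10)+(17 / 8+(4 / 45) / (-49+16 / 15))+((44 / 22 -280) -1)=-23907629 / 86280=-277.09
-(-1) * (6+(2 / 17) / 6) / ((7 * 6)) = 307 / 2142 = 0.14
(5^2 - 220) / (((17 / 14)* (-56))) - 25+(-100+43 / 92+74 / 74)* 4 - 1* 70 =-760515 / 1564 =-486.26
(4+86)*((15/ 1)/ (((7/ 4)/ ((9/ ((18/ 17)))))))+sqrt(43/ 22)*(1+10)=sqrt(946)/ 2+45900/ 7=6572.52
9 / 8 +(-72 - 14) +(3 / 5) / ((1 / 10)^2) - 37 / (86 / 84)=-20989 / 344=-61.01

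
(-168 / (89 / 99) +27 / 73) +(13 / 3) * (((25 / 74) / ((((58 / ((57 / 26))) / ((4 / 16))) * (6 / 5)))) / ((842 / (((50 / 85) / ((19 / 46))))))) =-893323712933273 / 4789771979232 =-186.51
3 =3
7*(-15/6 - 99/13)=-1841/26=-70.81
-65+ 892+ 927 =1754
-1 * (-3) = 3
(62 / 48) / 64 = 0.02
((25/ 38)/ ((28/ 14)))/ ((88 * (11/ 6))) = 75/ 36784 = 0.00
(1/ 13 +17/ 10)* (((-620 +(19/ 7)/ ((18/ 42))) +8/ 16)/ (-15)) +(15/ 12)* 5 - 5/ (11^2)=1431043/ 18150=78.85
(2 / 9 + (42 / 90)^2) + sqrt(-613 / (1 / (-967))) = 11 / 25 + sqrt(592771) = 770.36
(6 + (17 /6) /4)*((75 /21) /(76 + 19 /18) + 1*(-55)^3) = -37152691775 /33288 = -1116098.65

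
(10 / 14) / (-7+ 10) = 5 / 21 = 0.24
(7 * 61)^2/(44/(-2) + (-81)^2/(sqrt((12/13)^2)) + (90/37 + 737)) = 26984692/1158127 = 23.30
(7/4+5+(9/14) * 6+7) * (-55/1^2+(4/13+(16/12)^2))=-3052163/3276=-931.67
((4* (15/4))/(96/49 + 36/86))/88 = 2107/29392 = 0.07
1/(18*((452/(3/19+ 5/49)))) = 121/3787308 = 0.00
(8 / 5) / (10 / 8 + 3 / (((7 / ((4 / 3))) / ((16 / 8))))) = 224 / 335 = 0.67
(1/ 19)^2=1/ 361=0.00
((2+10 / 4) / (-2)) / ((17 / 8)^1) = -18 / 17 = -1.06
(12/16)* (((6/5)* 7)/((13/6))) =189/65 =2.91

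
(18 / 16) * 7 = 63 / 8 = 7.88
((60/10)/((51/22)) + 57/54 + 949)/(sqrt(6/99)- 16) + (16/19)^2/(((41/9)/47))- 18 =-5460985846/77749653- 291509* sqrt(66)/2584476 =-71.15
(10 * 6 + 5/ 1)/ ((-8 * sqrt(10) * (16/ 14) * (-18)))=91 * sqrt(10)/ 2304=0.12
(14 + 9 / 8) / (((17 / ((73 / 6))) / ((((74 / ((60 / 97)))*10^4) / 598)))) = 21655.54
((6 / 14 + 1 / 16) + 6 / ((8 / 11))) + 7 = 1763 / 112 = 15.74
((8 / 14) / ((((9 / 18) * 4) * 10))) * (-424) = -424 / 35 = -12.11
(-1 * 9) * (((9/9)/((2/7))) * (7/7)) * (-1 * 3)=94.50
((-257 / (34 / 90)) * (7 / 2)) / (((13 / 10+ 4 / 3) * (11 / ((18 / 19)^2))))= -73.77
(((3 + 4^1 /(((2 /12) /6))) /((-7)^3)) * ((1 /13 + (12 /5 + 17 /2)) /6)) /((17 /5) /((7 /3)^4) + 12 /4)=-489461 /1944384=-0.25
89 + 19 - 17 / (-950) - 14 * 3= 62717 / 950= 66.02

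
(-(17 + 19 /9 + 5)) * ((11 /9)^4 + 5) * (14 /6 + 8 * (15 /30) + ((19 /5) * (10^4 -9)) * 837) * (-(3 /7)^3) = 436148652.88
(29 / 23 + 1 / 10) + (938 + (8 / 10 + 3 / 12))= 432589 / 460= 940.41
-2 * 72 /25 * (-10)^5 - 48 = 575952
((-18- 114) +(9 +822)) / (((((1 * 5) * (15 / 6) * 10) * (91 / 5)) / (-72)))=-50328 / 2275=-22.12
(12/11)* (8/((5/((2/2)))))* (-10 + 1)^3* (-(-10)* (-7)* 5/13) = 4898880/143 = 34257.90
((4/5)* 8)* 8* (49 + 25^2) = 172544/5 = 34508.80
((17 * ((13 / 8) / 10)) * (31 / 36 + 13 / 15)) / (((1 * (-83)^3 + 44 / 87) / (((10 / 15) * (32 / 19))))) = -1993199 / 212661691875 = -0.00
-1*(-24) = 24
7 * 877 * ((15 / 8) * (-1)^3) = -92085 / 8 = -11510.62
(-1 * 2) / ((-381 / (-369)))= -1.94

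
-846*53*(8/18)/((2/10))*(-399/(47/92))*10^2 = 7782096000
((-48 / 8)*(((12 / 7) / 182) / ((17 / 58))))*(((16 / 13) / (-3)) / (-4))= -2784 / 140777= -0.02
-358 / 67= -5.34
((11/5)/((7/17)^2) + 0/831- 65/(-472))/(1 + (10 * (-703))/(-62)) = 15669601/136686480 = 0.11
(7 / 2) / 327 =7 / 654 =0.01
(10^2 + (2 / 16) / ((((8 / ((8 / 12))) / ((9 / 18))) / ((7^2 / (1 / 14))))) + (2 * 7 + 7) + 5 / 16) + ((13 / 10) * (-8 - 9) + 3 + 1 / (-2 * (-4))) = 50837 / 480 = 105.91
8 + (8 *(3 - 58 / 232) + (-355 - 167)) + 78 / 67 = -32886 / 67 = -490.84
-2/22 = -1/11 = -0.09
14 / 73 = 0.19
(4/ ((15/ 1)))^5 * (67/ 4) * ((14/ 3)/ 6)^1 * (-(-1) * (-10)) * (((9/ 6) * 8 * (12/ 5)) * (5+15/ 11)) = -32.20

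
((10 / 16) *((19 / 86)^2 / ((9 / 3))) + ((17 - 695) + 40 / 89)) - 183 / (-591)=-2107662386695 / 3112177632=-677.23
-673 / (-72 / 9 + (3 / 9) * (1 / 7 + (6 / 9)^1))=42399 / 487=87.06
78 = 78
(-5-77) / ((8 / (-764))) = 7831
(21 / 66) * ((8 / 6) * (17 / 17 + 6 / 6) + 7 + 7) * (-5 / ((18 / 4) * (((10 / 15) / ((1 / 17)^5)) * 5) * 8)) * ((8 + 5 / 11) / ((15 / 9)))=-1085 / 1374421576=-0.00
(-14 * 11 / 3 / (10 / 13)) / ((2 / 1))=-1001 / 30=-33.37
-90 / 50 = -9 / 5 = -1.80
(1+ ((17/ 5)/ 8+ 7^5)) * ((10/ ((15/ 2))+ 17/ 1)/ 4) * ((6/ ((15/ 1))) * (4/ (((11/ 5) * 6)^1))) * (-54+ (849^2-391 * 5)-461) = 6707784854.82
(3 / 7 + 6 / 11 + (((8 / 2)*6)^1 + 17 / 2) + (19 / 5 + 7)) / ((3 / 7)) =34091 / 330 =103.31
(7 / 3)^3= 343 / 27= 12.70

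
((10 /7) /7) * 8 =80 /49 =1.63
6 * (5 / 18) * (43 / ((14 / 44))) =4730 / 21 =225.24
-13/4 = -3.25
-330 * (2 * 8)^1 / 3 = -1760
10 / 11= 0.91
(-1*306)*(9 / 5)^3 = -1784.59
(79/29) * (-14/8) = -553/116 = -4.77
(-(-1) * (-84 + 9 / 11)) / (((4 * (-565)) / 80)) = 3660 / 1243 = 2.94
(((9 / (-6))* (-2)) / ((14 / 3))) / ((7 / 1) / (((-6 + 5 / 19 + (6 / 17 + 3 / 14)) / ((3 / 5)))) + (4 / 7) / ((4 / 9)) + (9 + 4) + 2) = 116885 / 2813368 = 0.04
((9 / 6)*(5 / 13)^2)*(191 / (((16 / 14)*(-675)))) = -1337 / 24336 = -0.05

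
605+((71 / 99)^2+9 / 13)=77238607 / 127413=606.21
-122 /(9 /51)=-2074 /3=-691.33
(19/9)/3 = 19/27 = 0.70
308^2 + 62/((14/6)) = 664234/7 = 94890.57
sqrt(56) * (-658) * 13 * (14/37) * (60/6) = -2395120 * sqrt(14)/37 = -242208.61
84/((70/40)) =48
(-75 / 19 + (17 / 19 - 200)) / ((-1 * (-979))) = -3858 / 18601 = -0.21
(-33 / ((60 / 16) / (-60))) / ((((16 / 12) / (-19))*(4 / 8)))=-15048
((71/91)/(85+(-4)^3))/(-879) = -71/1679769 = -0.00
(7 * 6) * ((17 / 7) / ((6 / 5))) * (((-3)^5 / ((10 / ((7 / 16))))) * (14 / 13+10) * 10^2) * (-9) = 117113850 / 13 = 9008757.69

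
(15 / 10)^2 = 9 / 4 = 2.25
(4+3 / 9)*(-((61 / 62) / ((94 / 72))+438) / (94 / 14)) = -19391008 / 68479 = -283.17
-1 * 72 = -72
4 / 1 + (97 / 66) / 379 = 100153 / 25014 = 4.00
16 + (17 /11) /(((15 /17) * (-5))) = 12911 /825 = 15.65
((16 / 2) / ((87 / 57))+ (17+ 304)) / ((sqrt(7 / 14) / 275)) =2601775*sqrt(2) / 29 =126878.12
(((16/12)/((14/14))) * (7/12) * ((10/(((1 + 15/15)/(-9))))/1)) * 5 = -175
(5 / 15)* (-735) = -245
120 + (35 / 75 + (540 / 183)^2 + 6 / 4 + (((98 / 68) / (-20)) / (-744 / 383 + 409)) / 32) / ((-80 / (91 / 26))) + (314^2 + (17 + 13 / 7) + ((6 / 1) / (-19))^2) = 1511779316818982916309581 / 15311562541926604800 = 98734.49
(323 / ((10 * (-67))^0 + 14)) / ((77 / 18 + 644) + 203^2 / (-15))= -1938 / 188909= -0.01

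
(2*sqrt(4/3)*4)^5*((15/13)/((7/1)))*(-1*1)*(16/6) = -41943040*sqrt(3)/2457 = -29567.55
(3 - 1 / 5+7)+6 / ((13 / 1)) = 10.26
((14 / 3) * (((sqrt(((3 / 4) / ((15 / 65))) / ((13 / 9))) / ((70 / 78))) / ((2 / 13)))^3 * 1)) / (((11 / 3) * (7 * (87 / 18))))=10556231283 / 218834000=48.24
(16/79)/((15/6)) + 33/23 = 13771/9085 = 1.52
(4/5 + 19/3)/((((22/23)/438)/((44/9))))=15969.16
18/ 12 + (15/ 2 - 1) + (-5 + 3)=6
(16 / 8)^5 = 32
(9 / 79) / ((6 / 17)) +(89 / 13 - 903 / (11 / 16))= -29514217 / 22594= -1306.29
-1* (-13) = 13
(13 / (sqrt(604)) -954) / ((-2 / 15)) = 7155 -195 * sqrt(151) / 604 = 7151.03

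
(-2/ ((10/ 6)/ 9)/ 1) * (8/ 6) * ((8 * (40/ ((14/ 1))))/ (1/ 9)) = -20736/ 7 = -2962.29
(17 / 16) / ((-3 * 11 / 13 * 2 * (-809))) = 221 / 854304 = 0.00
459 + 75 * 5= 834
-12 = -12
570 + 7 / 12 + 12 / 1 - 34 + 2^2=6631 / 12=552.58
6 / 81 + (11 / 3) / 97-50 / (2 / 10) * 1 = -654457 / 2619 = -249.89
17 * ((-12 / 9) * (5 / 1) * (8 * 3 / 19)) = -143.16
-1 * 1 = -1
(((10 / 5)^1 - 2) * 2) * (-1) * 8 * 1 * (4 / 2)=0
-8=-8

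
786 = 786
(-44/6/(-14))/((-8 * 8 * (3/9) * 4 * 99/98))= -7/1152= -0.01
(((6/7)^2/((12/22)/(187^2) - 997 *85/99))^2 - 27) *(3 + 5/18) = -3732157757021438266032921/42171275241194480401202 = -88.50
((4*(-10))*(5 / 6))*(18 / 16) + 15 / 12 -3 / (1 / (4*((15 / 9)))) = -225 / 4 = -56.25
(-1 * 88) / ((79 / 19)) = -1672 / 79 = -21.16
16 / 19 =0.84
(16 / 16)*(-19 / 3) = -19 / 3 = -6.33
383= 383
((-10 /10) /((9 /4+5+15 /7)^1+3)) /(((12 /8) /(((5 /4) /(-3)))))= 0.02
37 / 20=1.85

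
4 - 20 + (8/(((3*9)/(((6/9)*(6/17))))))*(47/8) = -7156/459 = -15.59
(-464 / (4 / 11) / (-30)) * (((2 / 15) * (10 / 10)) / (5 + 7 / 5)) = 319 / 360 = 0.89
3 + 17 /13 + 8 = 160 /13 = 12.31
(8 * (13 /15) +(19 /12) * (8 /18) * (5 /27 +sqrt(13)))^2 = 978386 * sqrt(13) /98415 +748437934 /13286025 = 92.18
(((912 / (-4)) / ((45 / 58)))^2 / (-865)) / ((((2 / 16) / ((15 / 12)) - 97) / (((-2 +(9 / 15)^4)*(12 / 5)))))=-9563878912 / 2067890625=-4.62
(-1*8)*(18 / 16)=-9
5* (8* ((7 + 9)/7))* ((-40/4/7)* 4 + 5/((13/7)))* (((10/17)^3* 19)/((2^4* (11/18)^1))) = -342000000/3129581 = -109.28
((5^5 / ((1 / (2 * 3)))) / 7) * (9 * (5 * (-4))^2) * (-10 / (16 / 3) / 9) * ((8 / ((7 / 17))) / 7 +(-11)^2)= -85289062500 / 343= -248656158.89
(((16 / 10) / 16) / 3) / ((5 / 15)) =1 / 10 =0.10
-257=-257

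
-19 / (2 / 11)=-104.50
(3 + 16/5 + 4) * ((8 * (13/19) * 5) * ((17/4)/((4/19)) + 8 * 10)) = 1062789/38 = 27968.13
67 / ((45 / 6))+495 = 7559 / 15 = 503.93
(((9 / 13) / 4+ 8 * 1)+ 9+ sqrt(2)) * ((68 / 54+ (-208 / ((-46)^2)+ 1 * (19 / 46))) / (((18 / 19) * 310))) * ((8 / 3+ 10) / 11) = 16231643 * sqrt(2) / 2630071620+ 14494857199 / 136763724240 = 0.11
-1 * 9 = -9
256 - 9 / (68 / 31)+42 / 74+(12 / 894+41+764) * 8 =2508938165 / 374884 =6692.57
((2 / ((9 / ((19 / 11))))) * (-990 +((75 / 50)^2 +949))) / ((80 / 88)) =-589 / 36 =-16.36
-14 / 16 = -7 / 8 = -0.88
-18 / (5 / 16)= -288 / 5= -57.60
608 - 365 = 243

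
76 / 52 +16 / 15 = 493 / 195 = 2.53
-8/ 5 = -1.60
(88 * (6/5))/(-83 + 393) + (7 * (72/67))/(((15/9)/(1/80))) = 8247/20770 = 0.40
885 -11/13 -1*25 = 11169/13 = 859.15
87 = 87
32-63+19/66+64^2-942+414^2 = 11518273/66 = 174519.29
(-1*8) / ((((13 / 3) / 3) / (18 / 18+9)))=-55.38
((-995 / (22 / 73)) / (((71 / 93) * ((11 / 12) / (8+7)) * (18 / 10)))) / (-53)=337752750 / 455323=741.79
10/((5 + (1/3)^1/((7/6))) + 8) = 70/93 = 0.75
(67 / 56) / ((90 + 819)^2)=67 / 46271736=0.00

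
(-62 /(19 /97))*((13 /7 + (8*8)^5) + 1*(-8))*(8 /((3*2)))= -60269844064200 /133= -453156722287.22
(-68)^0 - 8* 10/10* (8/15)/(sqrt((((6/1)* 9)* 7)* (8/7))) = 1 - 16* sqrt(3)/135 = 0.79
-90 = -90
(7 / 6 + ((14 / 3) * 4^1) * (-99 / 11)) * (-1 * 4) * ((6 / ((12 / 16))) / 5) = 16016 / 15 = 1067.73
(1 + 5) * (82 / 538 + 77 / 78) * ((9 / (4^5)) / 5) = 215199 / 17904640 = 0.01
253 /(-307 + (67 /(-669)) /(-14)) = -0.82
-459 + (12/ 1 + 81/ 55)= -24504/ 55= -445.53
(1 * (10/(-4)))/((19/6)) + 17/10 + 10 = 2073/190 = 10.91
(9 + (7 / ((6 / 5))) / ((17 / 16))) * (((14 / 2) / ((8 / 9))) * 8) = 15519 / 17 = 912.88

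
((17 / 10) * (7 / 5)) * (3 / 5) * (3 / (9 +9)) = 0.24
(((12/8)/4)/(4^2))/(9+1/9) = 27/10496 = 0.00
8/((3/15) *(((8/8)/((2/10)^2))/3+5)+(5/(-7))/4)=672/209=3.22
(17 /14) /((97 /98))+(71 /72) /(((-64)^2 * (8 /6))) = 46799591 /38141952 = 1.23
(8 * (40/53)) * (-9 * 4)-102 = -16926/53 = -319.36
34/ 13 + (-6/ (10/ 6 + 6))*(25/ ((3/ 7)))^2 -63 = -814305/ 299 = -2723.43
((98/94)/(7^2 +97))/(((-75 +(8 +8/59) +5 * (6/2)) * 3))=-2891/62993160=-0.00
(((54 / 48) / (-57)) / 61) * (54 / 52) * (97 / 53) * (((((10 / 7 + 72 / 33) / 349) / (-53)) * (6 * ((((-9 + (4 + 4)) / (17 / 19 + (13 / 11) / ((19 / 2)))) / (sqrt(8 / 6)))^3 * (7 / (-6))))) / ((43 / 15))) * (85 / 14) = 6758211841425 * sqrt(3) / 10720174750272018304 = 0.00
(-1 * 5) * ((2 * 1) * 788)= -7880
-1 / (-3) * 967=967 / 3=322.33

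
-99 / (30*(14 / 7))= -33 / 20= -1.65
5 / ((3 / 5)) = 25 / 3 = 8.33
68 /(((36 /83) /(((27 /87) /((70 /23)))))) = 32453 /2030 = 15.99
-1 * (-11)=11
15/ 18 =5/ 6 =0.83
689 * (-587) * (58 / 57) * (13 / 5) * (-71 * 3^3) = 2051190147.98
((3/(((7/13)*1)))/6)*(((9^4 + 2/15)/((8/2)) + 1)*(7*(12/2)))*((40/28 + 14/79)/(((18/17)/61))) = 49120032169/8295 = 5921643.42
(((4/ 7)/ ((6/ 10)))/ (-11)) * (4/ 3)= -80/ 693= -0.12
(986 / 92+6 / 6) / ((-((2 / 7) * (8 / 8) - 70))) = 3773 / 22448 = 0.17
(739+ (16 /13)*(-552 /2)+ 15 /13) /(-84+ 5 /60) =-3288 /689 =-4.77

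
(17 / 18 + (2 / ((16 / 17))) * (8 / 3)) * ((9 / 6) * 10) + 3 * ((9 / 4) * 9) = 1919 / 12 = 159.92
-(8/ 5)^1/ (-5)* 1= 8/ 25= 0.32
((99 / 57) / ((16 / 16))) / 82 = 33 / 1558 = 0.02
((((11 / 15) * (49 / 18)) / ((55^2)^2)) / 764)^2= 0.00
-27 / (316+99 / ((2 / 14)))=-27 / 1009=-0.03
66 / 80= 33 / 40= 0.82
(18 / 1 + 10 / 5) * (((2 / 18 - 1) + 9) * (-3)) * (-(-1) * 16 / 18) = -11680 / 27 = -432.59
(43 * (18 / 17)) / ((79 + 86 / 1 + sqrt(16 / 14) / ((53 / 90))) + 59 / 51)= 2249427537 / 8208171229 -6568290 * sqrt(14) / 8208171229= 0.27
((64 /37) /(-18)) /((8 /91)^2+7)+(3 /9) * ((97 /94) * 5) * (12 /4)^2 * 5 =140559540577 /1816486362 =77.38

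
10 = 10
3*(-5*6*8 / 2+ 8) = -336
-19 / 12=-1.58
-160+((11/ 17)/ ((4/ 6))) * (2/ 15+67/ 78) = -702943/ 4420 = -159.04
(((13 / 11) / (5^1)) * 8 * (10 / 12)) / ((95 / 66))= 104 / 95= 1.09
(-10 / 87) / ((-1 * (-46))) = -5 / 2001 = -0.00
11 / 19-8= -141 / 19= -7.42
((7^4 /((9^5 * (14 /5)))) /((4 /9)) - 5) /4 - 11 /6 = -645637 /209952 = -3.08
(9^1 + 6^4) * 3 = 3915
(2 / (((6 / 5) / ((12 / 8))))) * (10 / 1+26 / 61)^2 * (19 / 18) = 1067420 / 3721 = 286.86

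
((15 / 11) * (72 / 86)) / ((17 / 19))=10260 / 8041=1.28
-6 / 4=-3 / 2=-1.50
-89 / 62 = -1.44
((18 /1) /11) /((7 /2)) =36 /77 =0.47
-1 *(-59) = 59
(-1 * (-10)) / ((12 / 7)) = 35 / 6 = 5.83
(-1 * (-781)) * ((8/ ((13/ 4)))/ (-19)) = -24992/ 247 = -101.18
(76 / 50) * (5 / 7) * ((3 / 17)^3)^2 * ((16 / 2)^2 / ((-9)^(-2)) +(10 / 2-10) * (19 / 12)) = 286775721 / 1689629830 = 0.17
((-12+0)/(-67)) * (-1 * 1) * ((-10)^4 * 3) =-360000/67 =-5373.13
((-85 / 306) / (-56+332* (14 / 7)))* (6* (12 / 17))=-5 / 2584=-0.00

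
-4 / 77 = -0.05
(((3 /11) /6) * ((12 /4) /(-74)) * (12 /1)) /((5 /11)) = -9 /185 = -0.05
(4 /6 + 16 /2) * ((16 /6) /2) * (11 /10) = 572 /45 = 12.71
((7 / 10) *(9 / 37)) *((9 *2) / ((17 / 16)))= 9072 / 3145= 2.88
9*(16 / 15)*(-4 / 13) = -192 / 65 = -2.95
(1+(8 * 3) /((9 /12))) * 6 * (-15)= -2970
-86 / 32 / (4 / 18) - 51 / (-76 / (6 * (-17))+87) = -1815057 / 143200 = -12.67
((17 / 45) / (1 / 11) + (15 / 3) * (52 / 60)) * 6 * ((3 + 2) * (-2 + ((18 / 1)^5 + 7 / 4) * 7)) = 10105417495 / 3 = 3368472498.33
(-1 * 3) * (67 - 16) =-153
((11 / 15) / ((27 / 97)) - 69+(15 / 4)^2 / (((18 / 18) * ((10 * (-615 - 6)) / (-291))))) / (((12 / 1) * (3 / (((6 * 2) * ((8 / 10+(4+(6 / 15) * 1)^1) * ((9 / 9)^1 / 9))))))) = -254615179 / 20120400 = -12.65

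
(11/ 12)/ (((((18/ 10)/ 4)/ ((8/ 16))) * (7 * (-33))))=-0.00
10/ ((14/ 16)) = 80/ 7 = 11.43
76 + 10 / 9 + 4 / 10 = 3488 / 45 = 77.51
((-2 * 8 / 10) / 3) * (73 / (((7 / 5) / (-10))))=5840 / 21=278.10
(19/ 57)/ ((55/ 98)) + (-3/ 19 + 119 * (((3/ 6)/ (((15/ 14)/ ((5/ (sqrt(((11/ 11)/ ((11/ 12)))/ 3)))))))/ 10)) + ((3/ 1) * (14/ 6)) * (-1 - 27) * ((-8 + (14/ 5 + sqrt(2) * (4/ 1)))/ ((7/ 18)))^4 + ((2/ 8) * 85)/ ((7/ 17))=-4572403809328907/ 76807500 + 833 * sqrt(11)/ 60 + 257827774464 * sqrt(2)/ 6125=-275.22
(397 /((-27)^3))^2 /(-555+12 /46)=-3625007 /4943098019151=-0.00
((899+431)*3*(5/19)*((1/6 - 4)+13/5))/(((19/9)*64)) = -9.58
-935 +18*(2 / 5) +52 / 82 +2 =-189659 / 205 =-925.17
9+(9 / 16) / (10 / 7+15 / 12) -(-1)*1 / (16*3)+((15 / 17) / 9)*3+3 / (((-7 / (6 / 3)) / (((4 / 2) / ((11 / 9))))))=12758593 / 1570800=8.12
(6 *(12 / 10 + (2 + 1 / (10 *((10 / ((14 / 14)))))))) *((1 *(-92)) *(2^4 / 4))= -177192 / 25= -7087.68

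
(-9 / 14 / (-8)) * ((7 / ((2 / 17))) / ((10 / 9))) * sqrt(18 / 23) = 4131 * sqrt(46) / 7360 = 3.81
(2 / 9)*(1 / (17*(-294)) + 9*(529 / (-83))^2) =12587800973 / 154940499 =81.24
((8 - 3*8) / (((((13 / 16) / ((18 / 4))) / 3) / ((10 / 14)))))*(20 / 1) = -345600 / 91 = -3797.80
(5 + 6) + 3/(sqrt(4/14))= 3 * sqrt(14)/2 + 11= 16.61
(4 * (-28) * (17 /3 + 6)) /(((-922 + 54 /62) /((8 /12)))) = 48608 /51399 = 0.95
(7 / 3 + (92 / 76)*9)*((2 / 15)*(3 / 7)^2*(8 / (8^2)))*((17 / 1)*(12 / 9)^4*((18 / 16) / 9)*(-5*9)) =-102544 / 8379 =-12.24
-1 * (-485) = 485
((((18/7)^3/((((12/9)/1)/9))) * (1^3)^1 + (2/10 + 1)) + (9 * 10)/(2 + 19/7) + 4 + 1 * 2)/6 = 443518/18865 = 23.51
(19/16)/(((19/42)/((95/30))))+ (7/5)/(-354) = 117649/14160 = 8.31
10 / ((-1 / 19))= -190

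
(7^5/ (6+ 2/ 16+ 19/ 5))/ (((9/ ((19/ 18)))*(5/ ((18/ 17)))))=2554664/ 60741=42.06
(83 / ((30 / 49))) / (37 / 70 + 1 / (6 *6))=170814 / 701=243.67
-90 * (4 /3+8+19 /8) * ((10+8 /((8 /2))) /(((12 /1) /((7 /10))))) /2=-5901 /16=-368.81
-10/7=-1.43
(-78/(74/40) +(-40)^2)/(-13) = -57640/481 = -119.83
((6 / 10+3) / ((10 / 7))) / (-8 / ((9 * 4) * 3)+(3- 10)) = -0.36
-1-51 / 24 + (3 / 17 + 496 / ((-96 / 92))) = -195139 / 408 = -478.28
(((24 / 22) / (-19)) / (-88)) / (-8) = -3 / 36784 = -0.00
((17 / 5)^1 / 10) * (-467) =-7939 / 50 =-158.78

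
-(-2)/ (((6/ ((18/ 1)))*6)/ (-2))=-2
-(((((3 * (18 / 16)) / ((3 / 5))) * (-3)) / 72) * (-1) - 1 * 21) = 20.77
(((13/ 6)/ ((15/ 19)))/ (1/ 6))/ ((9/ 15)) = 247/ 9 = 27.44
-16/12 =-4/3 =-1.33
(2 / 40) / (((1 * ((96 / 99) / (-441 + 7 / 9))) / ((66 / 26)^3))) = -261034389 / 703040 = -371.29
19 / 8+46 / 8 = 65 / 8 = 8.12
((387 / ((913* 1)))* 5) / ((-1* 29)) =-0.07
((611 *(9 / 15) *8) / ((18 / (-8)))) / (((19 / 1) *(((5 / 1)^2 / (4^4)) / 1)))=-5005312 / 7125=-702.50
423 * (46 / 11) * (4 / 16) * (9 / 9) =9729 / 22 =442.23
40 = 40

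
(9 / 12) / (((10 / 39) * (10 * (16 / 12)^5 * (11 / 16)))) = 28431 / 281600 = 0.10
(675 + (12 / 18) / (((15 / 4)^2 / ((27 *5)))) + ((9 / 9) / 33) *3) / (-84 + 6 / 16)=-99952 / 12265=-8.15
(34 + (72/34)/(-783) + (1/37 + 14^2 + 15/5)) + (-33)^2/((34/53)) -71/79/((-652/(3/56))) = 304734159173071/157845647904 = 1930.58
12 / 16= 3 / 4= 0.75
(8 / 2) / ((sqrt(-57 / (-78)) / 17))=68 * sqrt(494) / 19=79.55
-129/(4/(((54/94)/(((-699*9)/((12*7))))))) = 2709/10951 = 0.25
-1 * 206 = -206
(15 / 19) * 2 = 30 / 19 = 1.58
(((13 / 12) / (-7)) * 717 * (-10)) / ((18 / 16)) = 62140 / 63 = 986.35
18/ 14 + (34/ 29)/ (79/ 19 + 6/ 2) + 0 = 1177/ 812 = 1.45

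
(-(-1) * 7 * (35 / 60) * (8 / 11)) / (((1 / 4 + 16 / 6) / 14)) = 784 / 55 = 14.25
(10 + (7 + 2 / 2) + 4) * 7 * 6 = 924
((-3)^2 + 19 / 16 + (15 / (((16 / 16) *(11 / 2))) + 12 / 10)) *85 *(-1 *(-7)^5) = 3548915699 / 176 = 20164293.74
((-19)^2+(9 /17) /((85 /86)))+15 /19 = 9947636 /27455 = 362.33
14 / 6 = 7 / 3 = 2.33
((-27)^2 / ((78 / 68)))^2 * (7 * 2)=955649016 / 169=5654727.91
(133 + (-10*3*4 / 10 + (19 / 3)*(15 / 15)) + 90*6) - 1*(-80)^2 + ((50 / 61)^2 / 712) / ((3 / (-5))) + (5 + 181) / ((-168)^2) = -8930449100177 / 1557818976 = -5732.66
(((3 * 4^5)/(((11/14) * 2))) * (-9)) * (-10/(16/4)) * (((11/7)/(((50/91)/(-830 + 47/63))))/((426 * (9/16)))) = -1390917632/3195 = -435341.98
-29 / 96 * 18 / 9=-29 / 48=-0.60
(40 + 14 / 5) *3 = 642 / 5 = 128.40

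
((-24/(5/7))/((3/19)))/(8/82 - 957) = 0.22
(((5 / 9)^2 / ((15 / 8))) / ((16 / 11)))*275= 31.12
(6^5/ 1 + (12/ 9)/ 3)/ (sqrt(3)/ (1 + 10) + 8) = 67748384/ 69669 - 769868 * sqrt(3)/ 69669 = 953.29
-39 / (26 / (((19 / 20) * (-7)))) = 399 / 40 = 9.98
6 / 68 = 3 / 34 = 0.09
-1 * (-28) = 28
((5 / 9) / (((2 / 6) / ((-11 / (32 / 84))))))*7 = -2695 / 8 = -336.88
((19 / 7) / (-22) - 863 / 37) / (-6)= 44535 / 11396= 3.91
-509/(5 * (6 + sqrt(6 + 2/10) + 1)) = -3563/214 + 509 * sqrt(155)/1070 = -10.73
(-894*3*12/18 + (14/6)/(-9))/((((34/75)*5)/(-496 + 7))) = 39350645/102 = 385790.64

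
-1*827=-827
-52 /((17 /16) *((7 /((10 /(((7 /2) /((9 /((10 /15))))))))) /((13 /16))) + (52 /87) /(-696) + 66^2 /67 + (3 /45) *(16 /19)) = -97702317180 /122705709661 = -0.80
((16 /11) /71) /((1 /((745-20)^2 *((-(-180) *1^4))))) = 1513800000 /781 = 1938284.25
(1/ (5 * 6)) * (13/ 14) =13/ 420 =0.03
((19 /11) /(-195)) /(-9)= 0.00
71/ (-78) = -71/ 78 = -0.91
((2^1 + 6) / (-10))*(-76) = 304 / 5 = 60.80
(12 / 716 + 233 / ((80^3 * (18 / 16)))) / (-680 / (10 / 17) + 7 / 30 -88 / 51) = -30085019 / 2028815212800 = -0.00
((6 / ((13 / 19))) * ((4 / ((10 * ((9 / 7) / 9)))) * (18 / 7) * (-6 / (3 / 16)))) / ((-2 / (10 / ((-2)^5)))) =-4104 / 13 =-315.69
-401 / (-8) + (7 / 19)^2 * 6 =147113 / 2888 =50.94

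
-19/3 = -6.33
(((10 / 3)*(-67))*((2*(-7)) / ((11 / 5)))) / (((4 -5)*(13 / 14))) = -656600 / 429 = -1530.54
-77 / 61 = -1.26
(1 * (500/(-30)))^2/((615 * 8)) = 125/2214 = 0.06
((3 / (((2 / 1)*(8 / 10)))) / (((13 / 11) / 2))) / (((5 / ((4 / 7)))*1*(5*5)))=33 / 2275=0.01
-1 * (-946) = 946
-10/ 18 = -5/ 9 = -0.56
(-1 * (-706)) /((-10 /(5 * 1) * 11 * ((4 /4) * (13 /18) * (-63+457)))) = -3177 /28171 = -0.11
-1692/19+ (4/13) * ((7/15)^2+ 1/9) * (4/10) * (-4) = -24790492/277875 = -89.21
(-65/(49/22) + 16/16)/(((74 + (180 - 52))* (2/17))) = -23477/19796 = -1.19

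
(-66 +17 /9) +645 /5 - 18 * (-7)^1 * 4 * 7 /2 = 16460 /9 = 1828.89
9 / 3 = 3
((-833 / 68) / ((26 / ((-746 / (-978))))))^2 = 334048729 / 2586332736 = 0.13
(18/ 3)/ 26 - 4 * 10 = -517/ 13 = -39.77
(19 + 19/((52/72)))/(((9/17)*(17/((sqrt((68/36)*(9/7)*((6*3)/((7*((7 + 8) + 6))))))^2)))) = 20026/13377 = 1.50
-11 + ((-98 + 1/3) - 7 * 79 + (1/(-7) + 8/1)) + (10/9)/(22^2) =-653.81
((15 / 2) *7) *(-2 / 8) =-105 / 8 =-13.12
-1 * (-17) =17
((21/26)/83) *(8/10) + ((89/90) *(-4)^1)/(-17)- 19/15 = -847063/825435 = -1.03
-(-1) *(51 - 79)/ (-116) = 7/ 29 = 0.24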